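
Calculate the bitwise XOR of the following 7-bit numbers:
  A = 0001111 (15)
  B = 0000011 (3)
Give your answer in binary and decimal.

Apply ^ to each column (1 where bits differ):
  0001111
^ 0000011
---------
  0001100

Answer: 0001100 (12)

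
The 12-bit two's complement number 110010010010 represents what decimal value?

MSB is 1, so the value is negative. Find the magnitude:
1. Invert bits:  001101101101
2. Add 1:        001101101110  = 878
3. Apply sign:   -878

Answer: -878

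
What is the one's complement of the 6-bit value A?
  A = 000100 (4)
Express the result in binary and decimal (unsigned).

Flip each bit (0->1, 1->0):
  000100
  111011

Answer: 111011 (59)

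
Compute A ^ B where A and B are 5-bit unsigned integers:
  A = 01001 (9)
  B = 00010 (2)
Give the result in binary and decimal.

Apply ^ to each column (1 where bits differ):
  01001
^ 00010
-------
  01011

Answer: 01011 (11)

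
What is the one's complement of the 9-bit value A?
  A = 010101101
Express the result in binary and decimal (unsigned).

Flip each bit (0->1, 1->0):
  010101101
  101010010

Answer: 101010010 (338)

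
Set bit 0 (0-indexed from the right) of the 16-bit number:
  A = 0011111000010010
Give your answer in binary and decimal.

Mask = 1 << 0 = 0000000000000001
Bit 0 of A is 0, so OR-ing with the mask flips it to 1.
  0011111000010010
| 0000000000000001
------------------
  0011111000010011

Answer: 0011111000010011 (15891)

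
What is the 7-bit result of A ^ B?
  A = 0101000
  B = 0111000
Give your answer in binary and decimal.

Apply ^ to each column (1 where bits differ):
  0101000
^ 0111000
---------
  0010000

Answer: 0010000 (16)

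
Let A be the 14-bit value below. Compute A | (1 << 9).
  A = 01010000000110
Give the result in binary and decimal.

Mask = 1 << 9 = 00001000000000
Bit 9 of A is 0, so OR-ing with the mask flips it to 1.
  01010000000110
| 00001000000000
----------------
  01011000000110

Answer: 01011000000110 (5638)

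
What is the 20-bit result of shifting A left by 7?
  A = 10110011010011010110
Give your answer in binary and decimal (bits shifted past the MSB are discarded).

Shift left by 7: drop the top 7 bit(s), append 7 zero(s) on the right.
  10110011010011010110  ->  discard [1011001], keep [1010011010110], append 0000000
= 10100110101100000000

Answer: 10100110101100000000 (682752)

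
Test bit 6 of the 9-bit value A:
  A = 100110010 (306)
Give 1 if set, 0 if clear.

Bit 6 is the 7th from the right.
  100110010
    ^
That bit is 0.

Answer: 0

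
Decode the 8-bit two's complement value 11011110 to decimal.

MSB is 1, so the value is negative. Find the magnitude:
1. Invert bits:  00100001
2. Add 1:        00100010  = 34
3. Apply sign:   -34

Answer: -34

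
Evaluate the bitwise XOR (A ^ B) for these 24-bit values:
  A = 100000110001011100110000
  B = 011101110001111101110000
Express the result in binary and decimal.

Apply ^ to each column (1 where bits differ):
  100000110001011100110000
^ 011101110001111101110000
--------------------------
  111101000000100001000000

Answer: 111101000000100001000000 (15992896)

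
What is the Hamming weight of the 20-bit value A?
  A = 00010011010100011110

00010011010100011110
1-bits at positions (from bit 0 = LSB): 1, 2, 3, 4, 8, 10, 12, 13, 16
Count = 9

Answer: 9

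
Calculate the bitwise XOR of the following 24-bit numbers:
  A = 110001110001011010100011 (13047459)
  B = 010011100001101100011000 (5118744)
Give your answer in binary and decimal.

Apply ^ to each column (1 where bits differ):
  110001110001011010100011
^ 010011100001101100011000
--------------------------
  100010010000110110111011

Answer: 100010010000110110111011 (8981947)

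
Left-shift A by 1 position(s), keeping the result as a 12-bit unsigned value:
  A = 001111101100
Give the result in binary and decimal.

Shift left by 1: drop the top 1 bit(s), append 1 zero(s) on the right.
  001111101100  ->  discard [0], keep [01111101100], append 0
= 011111011000

Answer: 011111011000 (2008)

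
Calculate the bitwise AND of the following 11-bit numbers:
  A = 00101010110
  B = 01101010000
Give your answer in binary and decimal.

Apply & to each column (1 only where both bits are 1):
  00101010110
& 01101010000
-------------
  00101010000

Answer: 00101010000 (336)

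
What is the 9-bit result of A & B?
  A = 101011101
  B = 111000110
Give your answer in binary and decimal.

Apply & to each column (1 only where both bits are 1):
  101011101
& 111000110
-----------
  101000100

Answer: 101000100 (324)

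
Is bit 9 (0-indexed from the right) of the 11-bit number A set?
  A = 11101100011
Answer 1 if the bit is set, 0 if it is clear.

Bit 9 is the 10th from the right.
  11101100011
   ^
That bit is 1.

Answer: 1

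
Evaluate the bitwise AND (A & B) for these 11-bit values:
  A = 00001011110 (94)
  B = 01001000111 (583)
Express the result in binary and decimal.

Apply & to each column (1 only where both bits are 1):
  00001011110
& 01001000111
-------------
  00001000110

Answer: 00001000110 (70)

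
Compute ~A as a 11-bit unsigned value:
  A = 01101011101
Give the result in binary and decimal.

Flip each bit (0->1, 1->0):
  01101011101
  10010100010

Answer: 10010100010 (1186)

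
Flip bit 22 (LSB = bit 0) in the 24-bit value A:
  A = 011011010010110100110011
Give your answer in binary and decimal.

Mask = 1 << 22 = 010000000000000000000000
Bit 22 of A is 1; XOR with the mask flips it to 0.
  011011010010110100110011
^ 010000000000000000000000
--------------------------
  001011010010110100110011

Answer: 001011010010110100110011 (2960691)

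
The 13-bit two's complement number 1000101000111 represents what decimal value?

MSB is 1, so the value is negative. Find the magnitude:
1. Invert bits:  0111010111000
2. Add 1:        0111010111001  = 3769
3. Apply sign:   -3769

Answer: -3769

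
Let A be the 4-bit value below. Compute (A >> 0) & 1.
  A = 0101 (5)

Bit 0 is the 1st from the right.
  0101
     ^
That bit is 1.

Answer: 1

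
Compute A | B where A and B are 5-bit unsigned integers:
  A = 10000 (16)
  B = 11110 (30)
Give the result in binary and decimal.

Apply | to each column (1 where either bit is 1):
  10000
| 11110
-------
  11110

Answer: 11110 (30)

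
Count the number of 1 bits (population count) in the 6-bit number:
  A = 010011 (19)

010011
1-bits at positions (from bit 0 = LSB): 0, 1, 4
Count = 3

Answer: 3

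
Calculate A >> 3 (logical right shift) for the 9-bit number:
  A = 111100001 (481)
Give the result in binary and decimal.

Logical shift right by 3: drop the bottom 3 bit(s), prepend 3 zero(s) on the left.
  111100001  ->  keep [111100], discard [001], prepend 000
= 000111100

Answer: 000111100 (60)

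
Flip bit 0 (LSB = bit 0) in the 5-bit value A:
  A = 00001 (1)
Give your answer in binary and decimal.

Mask = 1 << 0 = 00001
Bit 0 of A is 1; XOR with the mask flips it to 0.
  00001
^ 00001
-------
  00000

Answer: 00000 (0)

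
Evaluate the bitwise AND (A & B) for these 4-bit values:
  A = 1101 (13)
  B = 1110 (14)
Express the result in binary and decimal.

Apply & to each column (1 only where both bits are 1):
  1101
& 1110
------
  1100

Answer: 1100 (12)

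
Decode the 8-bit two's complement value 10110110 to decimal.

MSB is 1, so the value is negative. Find the magnitude:
1. Invert bits:  01001001
2. Add 1:        01001010  = 74
3. Apply sign:   -74

Answer: -74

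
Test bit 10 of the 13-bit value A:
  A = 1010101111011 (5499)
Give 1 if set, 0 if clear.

Bit 10 is the 11th from the right.
  1010101111011
    ^
That bit is 1.

Answer: 1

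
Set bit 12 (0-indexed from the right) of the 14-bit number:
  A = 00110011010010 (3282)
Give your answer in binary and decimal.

Mask = 1 << 12 = 01000000000000
Bit 12 of A is 0, so OR-ing with the mask flips it to 1.
  00110011010010
| 01000000000000
----------------
  01110011010010

Answer: 01110011010010 (7378)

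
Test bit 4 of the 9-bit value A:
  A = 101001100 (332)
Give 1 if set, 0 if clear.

Bit 4 is the 5th from the right.
  101001100
      ^
That bit is 0.

Answer: 0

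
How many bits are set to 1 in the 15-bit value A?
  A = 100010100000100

100010100000100
1-bits at positions (from bit 0 = LSB): 2, 8, 10, 14
Count = 4

Answer: 4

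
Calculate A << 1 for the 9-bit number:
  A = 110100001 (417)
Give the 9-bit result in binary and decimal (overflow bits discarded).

Shift left by 1: drop the top 1 bit(s), append 1 zero(s) on the right.
  110100001  ->  discard [1], keep [10100001], append 0
= 101000010

Answer: 101000010 (322)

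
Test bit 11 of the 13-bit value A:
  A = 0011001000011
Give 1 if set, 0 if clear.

Bit 11 is the 12th from the right.
  0011001000011
   ^
That bit is 0.

Answer: 0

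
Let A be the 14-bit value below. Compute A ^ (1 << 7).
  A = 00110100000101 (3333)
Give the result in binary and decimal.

Mask = 1 << 7 = 00000010000000
Bit 7 of A is 0; XOR with the mask flips it to 1.
  00110100000101
^ 00000010000000
----------------
  00110110000101

Answer: 00110110000101 (3461)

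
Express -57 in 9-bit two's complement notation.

1. Binary of +57:  000111001
2. Invert bits:     111000110
3. Add 1:           111000111

Answer: 111000111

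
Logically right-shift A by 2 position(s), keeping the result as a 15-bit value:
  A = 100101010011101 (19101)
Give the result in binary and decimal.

Logical shift right by 2: drop the bottom 2 bit(s), prepend 2 zero(s) on the left.
  100101010011101  ->  keep [1001010100111], discard [01], prepend 00
= 001001010100111

Answer: 001001010100111 (4775)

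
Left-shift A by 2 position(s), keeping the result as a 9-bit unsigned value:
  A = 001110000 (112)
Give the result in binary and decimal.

Shift left by 2: drop the top 2 bit(s), append 2 zero(s) on the right.
  001110000  ->  discard [00], keep [1110000], append 00
= 111000000

Answer: 111000000 (448)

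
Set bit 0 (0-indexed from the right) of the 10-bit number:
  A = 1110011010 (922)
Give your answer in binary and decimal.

Mask = 1 << 0 = 0000000001
Bit 0 of A is 0, so OR-ing with the mask flips it to 1.
  1110011010
| 0000000001
------------
  1110011011

Answer: 1110011011 (923)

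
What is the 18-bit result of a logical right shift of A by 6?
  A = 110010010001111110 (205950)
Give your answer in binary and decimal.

Logical shift right by 6: drop the bottom 6 bit(s), prepend 6 zero(s) on the left.
  110010010001111110  ->  keep [110010010001], discard [111110], prepend 000000
= 000000110010010001

Answer: 000000110010010001 (3217)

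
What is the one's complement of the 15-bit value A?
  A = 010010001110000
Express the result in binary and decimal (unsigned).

Flip each bit (0->1, 1->0):
  010010001110000
  101101110001111

Answer: 101101110001111 (23439)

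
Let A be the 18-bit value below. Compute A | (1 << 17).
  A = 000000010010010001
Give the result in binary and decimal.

Mask = 1 << 17 = 100000000000000000
Bit 17 of A is 0, so OR-ing with the mask flips it to 1.
  000000010010010001
| 100000000000000000
--------------------
  100000010010010001

Answer: 100000010010010001 (132241)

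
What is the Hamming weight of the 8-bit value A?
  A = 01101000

01101000
1-bits at positions (from bit 0 = LSB): 3, 5, 6
Count = 3

Answer: 3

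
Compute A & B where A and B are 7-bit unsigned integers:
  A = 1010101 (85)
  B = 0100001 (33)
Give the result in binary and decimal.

Apply & to each column (1 only where both bits are 1):
  1010101
& 0100001
---------
  0000001

Answer: 0000001 (1)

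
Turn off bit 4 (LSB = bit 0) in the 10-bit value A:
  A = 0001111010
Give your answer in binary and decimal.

Mask = ~(1 << 4) = 1111101111
Bit 4 of A is 1, so AND-ing with the mask clears it to 0.
  0001111010
& 1111101111
------------
  0001101010

Answer: 0001101010 (106)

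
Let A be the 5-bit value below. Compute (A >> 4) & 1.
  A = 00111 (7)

Bit 4 is the 5th from the right.
  00111
  ^
That bit is 0.

Answer: 0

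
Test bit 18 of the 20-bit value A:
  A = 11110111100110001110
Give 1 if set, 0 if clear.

Bit 18 is the 19th from the right.
  11110111100110001110
   ^
That bit is 1.

Answer: 1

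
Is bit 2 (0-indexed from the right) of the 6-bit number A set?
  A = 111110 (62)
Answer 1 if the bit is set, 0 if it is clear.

Bit 2 is the 3rd from the right.
  111110
     ^
That bit is 1.

Answer: 1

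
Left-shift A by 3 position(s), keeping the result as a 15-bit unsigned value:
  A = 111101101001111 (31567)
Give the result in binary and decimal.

Shift left by 3: drop the top 3 bit(s), append 3 zero(s) on the right.
  111101101001111  ->  discard [111], keep [101101001111], append 000
= 101101001111000

Answer: 101101001111000 (23160)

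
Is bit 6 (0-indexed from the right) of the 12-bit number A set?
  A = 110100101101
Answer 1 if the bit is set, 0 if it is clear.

Bit 6 is the 7th from the right.
  110100101101
       ^
That bit is 0.

Answer: 0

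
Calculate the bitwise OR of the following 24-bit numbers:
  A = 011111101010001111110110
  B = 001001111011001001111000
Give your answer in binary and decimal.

Apply | to each column (1 where either bit is 1):
  011111101010001111110110
| 001001111011001001111000
--------------------------
  011111111011001111111110

Answer: 011111111011001111111110 (8369150)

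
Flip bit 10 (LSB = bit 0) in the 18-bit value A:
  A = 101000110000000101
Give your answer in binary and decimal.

Mask = 1 << 10 = 000000010000000000
Bit 10 of A is 1; XOR with the mask flips it to 0.
  101000110000000101
^ 000000010000000000
--------------------
  101000100000000101

Answer: 101000100000000101 (165893)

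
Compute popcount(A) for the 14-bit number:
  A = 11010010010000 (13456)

11010010010000
1-bits at positions (from bit 0 = LSB): 4, 7, 10, 12, 13
Count = 5

Answer: 5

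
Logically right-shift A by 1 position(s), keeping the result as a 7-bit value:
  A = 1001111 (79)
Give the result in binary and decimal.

Logical shift right by 1: drop the bottom 1 bit(s), prepend 1 zero(s) on the left.
  1001111  ->  keep [100111], discard [1], prepend 0
= 0100111

Answer: 0100111 (39)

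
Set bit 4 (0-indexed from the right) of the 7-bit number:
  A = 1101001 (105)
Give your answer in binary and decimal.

Mask = 1 << 4 = 0010000
Bit 4 of A is 0, so OR-ing with the mask flips it to 1.
  1101001
| 0010000
---------
  1111001

Answer: 1111001 (121)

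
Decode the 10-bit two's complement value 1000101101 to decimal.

MSB is 1, so the value is negative. Find the magnitude:
1. Invert bits:  0111010010
2. Add 1:        0111010011  = 467
3. Apply sign:   -467

Answer: -467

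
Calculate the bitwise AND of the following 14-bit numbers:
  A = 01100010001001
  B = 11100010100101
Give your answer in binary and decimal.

Apply & to each column (1 only where both bits are 1):
  01100010001001
& 11100010100101
----------------
  01100010000001

Answer: 01100010000001 (6273)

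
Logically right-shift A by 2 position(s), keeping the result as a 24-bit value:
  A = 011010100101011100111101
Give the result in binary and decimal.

Logical shift right by 2: drop the bottom 2 bit(s), prepend 2 zero(s) on the left.
  011010100101011100111101  ->  keep [0110101001010111001111], discard [01], prepend 00
= 000110101001010111001111

Answer: 000110101001010111001111 (1742287)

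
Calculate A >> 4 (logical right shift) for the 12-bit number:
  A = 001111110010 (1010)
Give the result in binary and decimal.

Logical shift right by 4: drop the bottom 4 bit(s), prepend 4 zero(s) on the left.
  001111110010  ->  keep [00111111], discard [0010], prepend 0000
= 000000111111

Answer: 000000111111 (63)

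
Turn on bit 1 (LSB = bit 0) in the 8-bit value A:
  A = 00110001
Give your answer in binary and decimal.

Mask = 1 << 1 = 00000010
Bit 1 of A is 0, so OR-ing with the mask flips it to 1.
  00110001
| 00000010
----------
  00110011

Answer: 00110011 (51)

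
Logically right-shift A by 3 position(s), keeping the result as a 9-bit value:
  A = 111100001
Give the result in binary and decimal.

Logical shift right by 3: drop the bottom 3 bit(s), prepend 3 zero(s) on the left.
  111100001  ->  keep [111100], discard [001], prepend 000
= 000111100

Answer: 000111100 (60)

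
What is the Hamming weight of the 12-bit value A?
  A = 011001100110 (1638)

011001100110
1-bits at positions (from bit 0 = LSB): 1, 2, 5, 6, 9, 10
Count = 6

Answer: 6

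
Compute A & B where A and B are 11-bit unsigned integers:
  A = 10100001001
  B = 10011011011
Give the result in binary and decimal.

Apply & to each column (1 only where both bits are 1):
  10100001001
& 10011011011
-------------
  10000001001

Answer: 10000001001 (1033)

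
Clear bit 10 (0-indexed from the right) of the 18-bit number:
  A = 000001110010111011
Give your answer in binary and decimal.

Mask = ~(1 << 10) = 111111101111111111
Bit 10 of A is 1, so AND-ing with the mask clears it to 0.
  000001110010111011
& 111111101111111111
--------------------
  000001100010111011

Answer: 000001100010111011 (6331)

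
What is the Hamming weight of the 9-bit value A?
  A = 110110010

110110010
1-bits at positions (from bit 0 = LSB): 1, 4, 5, 7, 8
Count = 5

Answer: 5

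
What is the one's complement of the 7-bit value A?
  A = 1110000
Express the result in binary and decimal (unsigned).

Flip each bit (0->1, 1->0):
  1110000
  0001111

Answer: 0001111 (15)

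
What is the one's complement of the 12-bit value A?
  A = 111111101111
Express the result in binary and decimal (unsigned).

Flip each bit (0->1, 1->0):
  111111101111
  000000010000

Answer: 000000010000 (16)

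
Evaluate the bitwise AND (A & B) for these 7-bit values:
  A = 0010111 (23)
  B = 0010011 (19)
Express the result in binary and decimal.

Apply & to each column (1 only where both bits are 1):
  0010111
& 0010011
---------
  0010011

Answer: 0010011 (19)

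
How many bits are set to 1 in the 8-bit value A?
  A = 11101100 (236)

11101100
1-bits at positions (from bit 0 = LSB): 2, 3, 5, 6, 7
Count = 5

Answer: 5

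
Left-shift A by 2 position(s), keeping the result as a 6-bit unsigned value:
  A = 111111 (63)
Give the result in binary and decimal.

Shift left by 2: drop the top 2 bit(s), append 2 zero(s) on the right.
  111111  ->  discard [11], keep [1111], append 00
= 111100

Answer: 111100 (60)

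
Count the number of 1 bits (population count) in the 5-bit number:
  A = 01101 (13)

01101
1-bits at positions (from bit 0 = LSB): 0, 2, 3
Count = 3

Answer: 3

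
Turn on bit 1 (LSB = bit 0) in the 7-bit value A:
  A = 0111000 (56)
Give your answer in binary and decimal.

Mask = 1 << 1 = 0000010
Bit 1 of A is 0, so OR-ing with the mask flips it to 1.
  0111000
| 0000010
---------
  0111010

Answer: 0111010 (58)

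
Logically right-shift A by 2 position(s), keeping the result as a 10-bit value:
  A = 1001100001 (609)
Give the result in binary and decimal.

Logical shift right by 2: drop the bottom 2 bit(s), prepend 2 zero(s) on the left.
  1001100001  ->  keep [10011000], discard [01], prepend 00
= 0010011000

Answer: 0010011000 (152)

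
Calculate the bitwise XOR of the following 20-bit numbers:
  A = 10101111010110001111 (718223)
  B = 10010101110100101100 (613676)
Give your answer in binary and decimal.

Apply ^ to each column (1 where bits differ):
  10101111010110001111
^ 10010101110100101100
----------------------
  00111010100010100011

Answer: 00111010100010100011 (239779)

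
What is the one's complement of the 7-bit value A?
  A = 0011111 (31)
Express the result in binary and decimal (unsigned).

Flip each bit (0->1, 1->0):
  0011111
  1100000

Answer: 1100000 (96)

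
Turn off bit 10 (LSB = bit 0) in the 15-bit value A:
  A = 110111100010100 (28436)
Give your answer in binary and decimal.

Mask = ~(1 << 10) = 111101111111111
Bit 10 of A is 1, so AND-ing with the mask clears it to 0.
  110111100010100
& 111101111111111
-----------------
  110101100010100

Answer: 110101100010100 (27412)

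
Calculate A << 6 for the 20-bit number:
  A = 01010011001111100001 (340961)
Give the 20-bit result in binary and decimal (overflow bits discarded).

Shift left by 6: drop the top 6 bit(s), append 6 zero(s) on the right.
  01010011001111100001  ->  discard [010100], keep [11001111100001], append 000000
= 11001111100001000000

Answer: 11001111100001000000 (849984)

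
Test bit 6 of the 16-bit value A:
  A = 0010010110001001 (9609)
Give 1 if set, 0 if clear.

Bit 6 is the 7th from the right.
  0010010110001001
           ^
That bit is 0.

Answer: 0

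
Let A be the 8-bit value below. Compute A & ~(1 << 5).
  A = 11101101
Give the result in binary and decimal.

Mask = ~(1 << 5) = 11011111
Bit 5 of A is 1, so AND-ing with the mask clears it to 0.
  11101101
& 11011111
----------
  11001101

Answer: 11001101 (205)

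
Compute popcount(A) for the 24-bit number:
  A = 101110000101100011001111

101110000101100011001111
1-bits at positions (from bit 0 = LSB): 0, 1, 2, 3, 6, 7, 11, 12, 14, 19, 20, 21, 23
Count = 13

Answer: 13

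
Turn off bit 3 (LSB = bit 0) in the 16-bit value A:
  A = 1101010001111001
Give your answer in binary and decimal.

Mask = ~(1 << 3) = 1111111111110111
Bit 3 of A is 1, so AND-ing with the mask clears it to 0.
  1101010001111001
& 1111111111110111
------------------
  1101010001110001

Answer: 1101010001110001 (54385)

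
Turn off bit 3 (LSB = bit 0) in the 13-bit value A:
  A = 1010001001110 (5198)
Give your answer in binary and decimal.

Mask = ~(1 << 3) = 1111111110111
Bit 3 of A is 1, so AND-ing with the mask clears it to 0.
  1010001001110
& 1111111110111
---------------
  1010001000110

Answer: 1010001000110 (5190)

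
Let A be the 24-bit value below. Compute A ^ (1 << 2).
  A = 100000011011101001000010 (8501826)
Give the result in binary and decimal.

Mask = 1 << 2 = 000000000000000000000100
Bit 2 of A is 0; XOR with the mask flips it to 1.
  100000011011101001000010
^ 000000000000000000000100
--------------------------
  100000011011101001000110

Answer: 100000011011101001000110 (8501830)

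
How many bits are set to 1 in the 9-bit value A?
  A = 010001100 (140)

010001100
1-bits at positions (from bit 0 = LSB): 2, 3, 7
Count = 3

Answer: 3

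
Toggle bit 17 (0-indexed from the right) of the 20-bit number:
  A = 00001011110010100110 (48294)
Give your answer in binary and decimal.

Mask = 1 << 17 = 00100000000000000000
Bit 17 of A is 0; XOR with the mask flips it to 1.
  00001011110010100110
^ 00100000000000000000
----------------------
  00101011110010100110

Answer: 00101011110010100110 (179366)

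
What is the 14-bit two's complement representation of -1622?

1. Binary of +1622:  00011001010110
2. Invert bits:     11100110101001
3. Add 1:           11100110101010

Answer: 11100110101010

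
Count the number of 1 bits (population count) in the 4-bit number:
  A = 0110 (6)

0110
1-bits at positions (from bit 0 = LSB): 1, 2
Count = 2

Answer: 2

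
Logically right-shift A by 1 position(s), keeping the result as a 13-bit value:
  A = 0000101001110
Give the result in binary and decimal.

Logical shift right by 1: drop the bottom 1 bit(s), prepend 1 zero(s) on the left.
  0000101001110  ->  keep [000010100111], discard [0], prepend 0
= 0000010100111

Answer: 0000010100111 (167)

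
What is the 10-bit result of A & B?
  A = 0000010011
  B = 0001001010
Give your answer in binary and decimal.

Apply & to each column (1 only where both bits are 1):
  0000010011
& 0001001010
------------
  0000000010

Answer: 0000000010 (2)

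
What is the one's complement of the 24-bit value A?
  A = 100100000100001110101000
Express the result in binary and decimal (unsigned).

Flip each bit (0->1, 1->0):
  100100000100001110101000
  011011111011110001010111

Answer: 011011111011110001010111 (7322711)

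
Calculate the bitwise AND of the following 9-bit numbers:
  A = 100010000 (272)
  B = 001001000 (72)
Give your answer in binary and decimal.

Apply & to each column (1 only where both bits are 1):
  100010000
& 001001000
-----------
  000000000

Answer: 000000000 (0)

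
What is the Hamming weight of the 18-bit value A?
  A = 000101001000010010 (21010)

000101001000010010
1-bits at positions (from bit 0 = LSB): 1, 4, 9, 12, 14
Count = 5

Answer: 5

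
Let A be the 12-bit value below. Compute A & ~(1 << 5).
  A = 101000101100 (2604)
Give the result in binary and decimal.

Mask = ~(1 << 5) = 111111011111
Bit 5 of A is 1, so AND-ing with the mask clears it to 0.
  101000101100
& 111111011111
--------------
  101000001100

Answer: 101000001100 (2572)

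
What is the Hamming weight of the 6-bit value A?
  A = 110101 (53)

110101
1-bits at positions (from bit 0 = LSB): 0, 2, 4, 5
Count = 4

Answer: 4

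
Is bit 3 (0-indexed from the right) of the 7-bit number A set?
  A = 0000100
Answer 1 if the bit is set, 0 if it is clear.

Bit 3 is the 4th from the right.
  0000100
     ^
That bit is 0.

Answer: 0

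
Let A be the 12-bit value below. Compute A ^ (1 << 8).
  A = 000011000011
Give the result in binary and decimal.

Mask = 1 << 8 = 000100000000
Bit 8 of A is 0; XOR with the mask flips it to 1.
  000011000011
^ 000100000000
--------------
  000111000011

Answer: 000111000011 (451)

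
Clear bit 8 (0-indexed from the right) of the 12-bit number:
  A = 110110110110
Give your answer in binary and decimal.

Mask = ~(1 << 8) = 111011111111
Bit 8 of A is 1, so AND-ing with the mask clears it to 0.
  110110110110
& 111011111111
--------------
  110010110110

Answer: 110010110110 (3254)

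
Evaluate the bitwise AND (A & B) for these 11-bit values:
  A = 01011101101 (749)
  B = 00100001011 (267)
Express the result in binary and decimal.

Apply & to each column (1 only where both bits are 1):
  01011101101
& 00100001011
-------------
  00000001001

Answer: 00000001001 (9)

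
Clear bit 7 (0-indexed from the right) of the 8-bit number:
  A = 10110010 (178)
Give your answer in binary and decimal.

Mask = ~(1 << 7) = 01111111
Bit 7 of A is 1, so AND-ing with the mask clears it to 0.
  10110010
& 01111111
----------
  00110010

Answer: 00110010 (50)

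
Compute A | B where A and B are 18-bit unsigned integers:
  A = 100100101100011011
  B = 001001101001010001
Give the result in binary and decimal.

Apply | to each column (1 where either bit is 1):
  100100101100011011
| 001001101001010001
--------------------
  101101101101011011

Answer: 101101101101011011 (187227)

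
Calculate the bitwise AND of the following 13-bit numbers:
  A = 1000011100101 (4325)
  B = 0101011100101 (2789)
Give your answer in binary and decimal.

Apply & to each column (1 only where both bits are 1):
  1000011100101
& 0101011100101
---------------
  0000011100101

Answer: 0000011100101 (229)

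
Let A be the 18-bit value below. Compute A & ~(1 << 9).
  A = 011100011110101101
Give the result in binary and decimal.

Mask = ~(1 << 9) = 111111110111111111
Bit 9 of A is 1, so AND-ing with the mask clears it to 0.
  011100011110101101
& 111111110111111111
--------------------
  011100010110101101

Answer: 011100010110101101 (116141)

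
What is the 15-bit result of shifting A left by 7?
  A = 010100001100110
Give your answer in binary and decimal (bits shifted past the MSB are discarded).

Shift left by 7: drop the top 7 bit(s), append 7 zero(s) on the right.
  010100001100110  ->  discard [0101000], keep [01100110], append 0000000
= 011001100000000

Answer: 011001100000000 (13056)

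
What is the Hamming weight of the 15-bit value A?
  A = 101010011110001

101010011110001
1-bits at positions (from bit 0 = LSB): 0, 4, 5, 6, 7, 10, 12, 14
Count = 8

Answer: 8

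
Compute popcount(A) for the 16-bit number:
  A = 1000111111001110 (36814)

1000111111001110
1-bits at positions (from bit 0 = LSB): 1, 2, 3, 6, 7, 8, 9, 10, 11, 15
Count = 10

Answer: 10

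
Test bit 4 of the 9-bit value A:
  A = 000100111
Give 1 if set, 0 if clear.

Bit 4 is the 5th from the right.
  000100111
      ^
That bit is 0.

Answer: 0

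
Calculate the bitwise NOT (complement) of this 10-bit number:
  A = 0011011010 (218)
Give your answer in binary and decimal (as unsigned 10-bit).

Flip each bit (0->1, 1->0):
  0011011010
  1100100101

Answer: 1100100101 (805)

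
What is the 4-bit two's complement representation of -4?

1. Binary of +4:  0100
2. Invert bits:     1011
3. Add 1:           1100

Answer: 1100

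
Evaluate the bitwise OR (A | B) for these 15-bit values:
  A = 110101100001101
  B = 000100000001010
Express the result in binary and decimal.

Apply | to each column (1 where either bit is 1):
  110101100001101
| 000100000001010
-----------------
  110101100001111

Answer: 110101100001111 (27407)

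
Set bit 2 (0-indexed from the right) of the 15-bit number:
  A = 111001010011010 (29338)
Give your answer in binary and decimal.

Mask = 1 << 2 = 000000000000100
Bit 2 of A is 0, so OR-ing with the mask flips it to 1.
  111001010011010
| 000000000000100
-----------------
  111001010011110

Answer: 111001010011110 (29342)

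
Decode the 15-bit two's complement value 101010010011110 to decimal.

MSB is 1, so the value is negative. Find the magnitude:
1. Invert bits:  010101101100001
2. Add 1:        010101101100010  = 11106
3. Apply sign:   -11106

Answer: -11106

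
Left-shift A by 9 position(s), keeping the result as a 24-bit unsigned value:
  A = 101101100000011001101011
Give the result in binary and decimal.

Shift left by 9: drop the top 9 bit(s), append 9 zero(s) on the right.
  101101100000011001101011  ->  discard [101101100], keep [000011001101011], append 000000000
= 000011001101011000000000

Answer: 000011001101011000000000 (841216)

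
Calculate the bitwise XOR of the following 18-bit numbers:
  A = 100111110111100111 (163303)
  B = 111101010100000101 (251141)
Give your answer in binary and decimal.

Apply ^ to each column (1 where bits differ):
  100111110111100111
^ 111101010100000101
--------------------
  011010100011100010

Answer: 011010100011100010 (108770)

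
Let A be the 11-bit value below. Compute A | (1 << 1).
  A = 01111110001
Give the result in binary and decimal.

Mask = 1 << 1 = 00000000010
Bit 1 of A is 0, so OR-ing with the mask flips it to 1.
  01111110001
| 00000000010
-------------
  01111110011

Answer: 01111110011 (1011)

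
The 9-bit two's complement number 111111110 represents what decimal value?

MSB is 1, so the value is negative. Find the magnitude:
1. Invert bits:  000000001
2. Add 1:        000000010  = 2
3. Apply sign:   -2

Answer: -2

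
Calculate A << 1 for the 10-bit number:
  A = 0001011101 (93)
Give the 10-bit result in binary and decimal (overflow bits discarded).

Shift left by 1: drop the top 1 bit(s), append 1 zero(s) on the right.
  0001011101  ->  discard [0], keep [001011101], append 0
= 0010111010

Answer: 0010111010 (186)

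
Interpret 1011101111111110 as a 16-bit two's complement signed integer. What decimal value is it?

MSB is 1, so the value is negative. Find the magnitude:
1. Invert bits:  0100010000000001
2. Add 1:        0100010000000010  = 17410
3. Apply sign:   -17410

Answer: -17410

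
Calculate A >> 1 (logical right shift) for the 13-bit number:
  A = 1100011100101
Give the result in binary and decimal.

Logical shift right by 1: drop the bottom 1 bit(s), prepend 1 zero(s) on the left.
  1100011100101  ->  keep [110001110010], discard [1], prepend 0
= 0110001110010

Answer: 0110001110010 (3186)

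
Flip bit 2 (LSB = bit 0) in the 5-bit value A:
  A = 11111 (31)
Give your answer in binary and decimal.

Mask = 1 << 2 = 00100
Bit 2 of A is 1; XOR with the mask flips it to 0.
  11111
^ 00100
-------
  11011

Answer: 11011 (27)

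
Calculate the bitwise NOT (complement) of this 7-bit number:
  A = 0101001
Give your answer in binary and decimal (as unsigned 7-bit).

Flip each bit (0->1, 1->0):
  0101001
  1010110

Answer: 1010110 (86)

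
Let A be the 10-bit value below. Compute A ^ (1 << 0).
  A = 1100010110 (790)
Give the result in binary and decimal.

Mask = 1 << 0 = 0000000001
Bit 0 of A is 0; XOR with the mask flips it to 1.
  1100010110
^ 0000000001
------------
  1100010111

Answer: 1100010111 (791)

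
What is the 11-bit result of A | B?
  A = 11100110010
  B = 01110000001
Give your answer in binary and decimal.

Apply | to each column (1 where either bit is 1):
  11100110010
| 01110000001
-------------
  11110110011

Answer: 11110110011 (1971)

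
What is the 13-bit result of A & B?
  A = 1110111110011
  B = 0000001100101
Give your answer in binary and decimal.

Apply & to each column (1 only where both bits are 1):
  1110111110011
& 0000001100101
---------------
  0000001100001

Answer: 0000001100001 (97)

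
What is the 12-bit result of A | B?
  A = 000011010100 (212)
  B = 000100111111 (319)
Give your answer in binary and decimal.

Apply | to each column (1 where either bit is 1):
  000011010100
| 000100111111
--------------
  000111111111

Answer: 000111111111 (511)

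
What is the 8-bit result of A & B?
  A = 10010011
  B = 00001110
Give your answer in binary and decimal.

Apply & to each column (1 only where both bits are 1):
  10010011
& 00001110
----------
  00000010

Answer: 00000010 (2)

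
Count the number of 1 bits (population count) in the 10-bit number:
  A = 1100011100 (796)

1100011100
1-bits at positions (from bit 0 = LSB): 2, 3, 4, 8, 9
Count = 5

Answer: 5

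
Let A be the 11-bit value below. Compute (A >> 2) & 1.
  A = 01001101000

Bit 2 is the 3rd from the right.
  01001101000
          ^
That bit is 0.

Answer: 0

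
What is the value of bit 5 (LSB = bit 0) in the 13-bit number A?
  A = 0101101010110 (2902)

Bit 5 is the 6th from the right.
  0101101010110
         ^
That bit is 0.

Answer: 0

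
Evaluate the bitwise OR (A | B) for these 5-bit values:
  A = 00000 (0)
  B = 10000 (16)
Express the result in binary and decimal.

Apply | to each column (1 where either bit is 1):
  00000
| 10000
-------
  10000

Answer: 10000 (16)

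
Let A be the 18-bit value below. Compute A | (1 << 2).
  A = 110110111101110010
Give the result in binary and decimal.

Mask = 1 << 2 = 000000000000000100
Bit 2 of A is 0, so OR-ing with the mask flips it to 1.
  110110111101110010
| 000000000000000100
--------------------
  110110111101110110

Answer: 110110111101110110 (225142)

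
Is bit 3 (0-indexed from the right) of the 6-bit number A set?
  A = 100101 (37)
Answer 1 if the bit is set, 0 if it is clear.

Bit 3 is the 4th from the right.
  100101
    ^
That bit is 0.

Answer: 0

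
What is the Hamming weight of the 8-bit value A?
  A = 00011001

00011001
1-bits at positions (from bit 0 = LSB): 0, 3, 4
Count = 3

Answer: 3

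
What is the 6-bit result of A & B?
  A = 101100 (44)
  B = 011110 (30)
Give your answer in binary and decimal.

Apply & to each column (1 only where both bits are 1):
  101100
& 011110
--------
  001100

Answer: 001100 (12)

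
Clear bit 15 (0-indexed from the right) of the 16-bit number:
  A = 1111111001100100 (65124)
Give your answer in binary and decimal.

Mask = ~(1 << 15) = 0111111111111111
Bit 15 of A is 1, so AND-ing with the mask clears it to 0.
  1111111001100100
& 0111111111111111
------------------
  0111111001100100

Answer: 0111111001100100 (32356)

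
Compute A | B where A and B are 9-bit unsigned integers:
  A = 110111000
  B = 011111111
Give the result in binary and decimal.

Apply | to each column (1 where either bit is 1):
  110111000
| 011111111
-----------
  111111111

Answer: 111111111 (511)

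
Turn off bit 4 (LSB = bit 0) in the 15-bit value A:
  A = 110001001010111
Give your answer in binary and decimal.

Mask = ~(1 << 4) = 111111111101111
Bit 4 of A is 1, so AND-ing with the mask clears it to 0.
  110001001010111
& 111111111101111
-----------------
  110001001000111

Answer: 110001001000111 (25159)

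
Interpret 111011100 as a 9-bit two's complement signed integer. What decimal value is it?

MSB is 1, so the value is negative. Find the magnitude:
1. Invert bits:  000100011
2. Add 1:        000100100  = 36
3. Apply sign:   -36

Answer: -36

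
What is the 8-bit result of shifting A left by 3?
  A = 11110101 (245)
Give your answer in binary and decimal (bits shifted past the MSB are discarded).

Shift left by 3: drop the top 3 bit(s), append 3 zero(s) on the right.
  11110101  ->  discard [111], keep [10101], append 000
= 10101000

Answer: 10101000 (168)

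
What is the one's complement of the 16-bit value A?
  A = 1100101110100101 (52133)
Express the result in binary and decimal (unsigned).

Flip each bit (0->1, 1->0):
  1100101110100101
  0011010001011010

Answer: 0011010001011010 (13402)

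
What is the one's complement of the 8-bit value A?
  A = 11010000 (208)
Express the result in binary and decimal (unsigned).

Flip each bit (0->1, 1->0):
  11010000
  00101111

Answer: 00101111 (47)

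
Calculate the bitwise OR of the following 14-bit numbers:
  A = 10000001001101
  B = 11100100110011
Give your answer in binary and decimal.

Apply | to each column (1 where either bit is 1):
  10000001001101
| 11100100110011
----------------
  11100101111111

Answer: 11100101111111 (14719)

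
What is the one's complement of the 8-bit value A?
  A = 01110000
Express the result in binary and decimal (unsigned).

Flip each bit (0->1, 1->0):
  01110000
  10001111

Answer: 10001111 (143)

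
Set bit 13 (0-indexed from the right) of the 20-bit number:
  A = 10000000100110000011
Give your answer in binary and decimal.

Mask = 1 << 13 = 00000010000000000000
Bit 13 of A is 0, so OR-ing with the mask flips it to 1.
  10000000100110000011
| 00000010000000000000
----------------------
  10000010100110000011

Answer: 10000010100110000011 (534915)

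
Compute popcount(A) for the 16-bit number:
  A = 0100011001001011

0100011001001011
1-bits at positions (from bit 0 = LSB): 0, 1, 3, 6, 9, 10, 14
Count = 7

Answer: 7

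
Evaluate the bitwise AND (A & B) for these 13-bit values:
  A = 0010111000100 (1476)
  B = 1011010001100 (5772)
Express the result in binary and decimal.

Apply & to each column (1 only where both bits are 1):
  0010111000100
& 1011010001100
---------------
  0010010000100

Answer: 0010010000100 (1156)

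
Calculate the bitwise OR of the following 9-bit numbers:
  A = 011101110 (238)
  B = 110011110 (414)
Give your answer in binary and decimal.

Apply | to each column (1 where either bit is 1):
  011101110
| 110011110
-----------
  111111110

Answer: 111111110 (510)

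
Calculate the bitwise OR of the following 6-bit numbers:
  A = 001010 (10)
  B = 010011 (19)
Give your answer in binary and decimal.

Apply | to each column (1 where either bit is 1):
  001010
| 010011
--------
  011011

Answer: 011011 (27)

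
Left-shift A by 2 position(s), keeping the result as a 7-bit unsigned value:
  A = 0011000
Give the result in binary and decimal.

Shift left by 2: drop the top 2 bit(s), append 2 zero(s) on the right.
  0011000  ->  discard [00], keep [11000], append 00
= 1100000

Answer: 1100000 (96)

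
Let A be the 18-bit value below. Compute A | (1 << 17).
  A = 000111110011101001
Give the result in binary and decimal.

Mask = 1 << 17 = 100000000000000000
Bit 17 of A is 0, so OR-ing with the mask flips it to 1.
  000111110011101001
| 100000000000000000
--------------------
  100111110011101001

Answer: 100111110011101001 (163049)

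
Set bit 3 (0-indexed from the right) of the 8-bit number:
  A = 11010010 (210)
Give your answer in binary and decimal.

Mask = 1 << 3 = 00001000
Bit 3 of A is 0, so OR-ing with the mask flips it to 1.
  11010010
| 00001000
----------
  11011010

Answer: 11011010 (218)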